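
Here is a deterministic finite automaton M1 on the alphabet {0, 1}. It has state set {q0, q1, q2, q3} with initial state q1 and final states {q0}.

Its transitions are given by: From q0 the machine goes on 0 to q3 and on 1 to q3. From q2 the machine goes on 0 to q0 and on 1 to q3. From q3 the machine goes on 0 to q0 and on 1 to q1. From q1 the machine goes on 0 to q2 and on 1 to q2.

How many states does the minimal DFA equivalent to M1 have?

4

Every state is reachable, so we keep all 4.
P0 = {q0} | {q1,q2,q3}.
On input 0, block {q1,q2,q3} splits into {q2,q3} and {q1}.
On input 1, block {q2,q3} splits into {q2} and {q3}.
Stable partition: {q0} | {q2} | {q1} | {q3} — 4 equivalence classes.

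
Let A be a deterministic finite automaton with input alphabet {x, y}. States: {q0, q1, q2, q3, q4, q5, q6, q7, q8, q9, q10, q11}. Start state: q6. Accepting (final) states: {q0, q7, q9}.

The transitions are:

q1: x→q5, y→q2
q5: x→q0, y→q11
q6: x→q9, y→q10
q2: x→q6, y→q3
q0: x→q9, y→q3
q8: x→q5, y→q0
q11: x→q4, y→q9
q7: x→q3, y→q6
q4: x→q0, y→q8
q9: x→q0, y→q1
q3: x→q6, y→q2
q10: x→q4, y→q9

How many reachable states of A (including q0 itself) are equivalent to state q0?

2

Reachable states from the start: {q0,q1,q2,q3,q4,q5,q6,q8,q9,q10,q11}. Unreachable: {q7} — drop them.
Initial partition by acceptance: {q0,q9} | {q1,q2,q3,q4,q5,q6,q8,q10,q11}.
On input x, block {q1,q2,q3,q4,q5,q6,q8,q10,q11} splits into {q1,q2,q3,q8,q10,q11} and {q4,q5,q6}.
Split {q1,q2,q3,q8,q10,q11} by δ(·,y) → {q1,q2,q3} and {q8,q10,q11}.
No further refinement is possible. Final partition (4 blocks): {q0,q9} | {q1,q2,q3} | {q4,q5,q6} | {q8,q10,q11}.
The equivalence class containing q0 is {q0,q9}, of size 2.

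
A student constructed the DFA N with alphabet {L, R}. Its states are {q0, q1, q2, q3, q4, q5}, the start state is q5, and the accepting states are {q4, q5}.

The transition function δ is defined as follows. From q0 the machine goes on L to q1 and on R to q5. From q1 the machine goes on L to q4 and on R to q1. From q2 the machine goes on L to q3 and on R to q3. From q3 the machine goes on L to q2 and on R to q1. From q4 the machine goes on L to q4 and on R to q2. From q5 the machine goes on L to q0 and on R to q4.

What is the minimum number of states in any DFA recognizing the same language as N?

Start with accepting vs non-accepting: {q4,q5} | {q0,q1,q2,q3}.
On input L, block {q4,q5} splits into {q4} and {q5}.
Refine {q0,q1,q2,q3} on symbol L: members go to different blocks, giving {q0,q2,q3} and {q1}.
On input L, block {q0,q2,q3} splits into {q2,q3} and {q0}.
On input R, block {q2,q3} splits into {q2} and {q3}.
Stable partition: {q4} | {q2} | {q5} | {q1} | {q0} | {q3} — 6 equivalence classes.

6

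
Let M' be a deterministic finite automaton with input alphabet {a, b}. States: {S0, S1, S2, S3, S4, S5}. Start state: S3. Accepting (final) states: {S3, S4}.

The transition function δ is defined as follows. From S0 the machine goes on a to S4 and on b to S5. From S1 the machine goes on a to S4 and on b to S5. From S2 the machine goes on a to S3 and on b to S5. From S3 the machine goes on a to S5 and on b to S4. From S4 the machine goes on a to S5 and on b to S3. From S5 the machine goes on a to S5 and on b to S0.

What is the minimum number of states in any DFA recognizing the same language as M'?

Reachable states from the start: {S0,S3,S4,S5}. Unreachable: {S1,S2} — drop them.
Start with accepting vs non-accepting: {S3,S4} | {S0,S5}.
Refine {S0,S5} on symbol a: members go to different blocks, giving {S0} and {S5}.
The partition is now stable with 3 blocks: {S3,S4} | {S0} | {S5}.

3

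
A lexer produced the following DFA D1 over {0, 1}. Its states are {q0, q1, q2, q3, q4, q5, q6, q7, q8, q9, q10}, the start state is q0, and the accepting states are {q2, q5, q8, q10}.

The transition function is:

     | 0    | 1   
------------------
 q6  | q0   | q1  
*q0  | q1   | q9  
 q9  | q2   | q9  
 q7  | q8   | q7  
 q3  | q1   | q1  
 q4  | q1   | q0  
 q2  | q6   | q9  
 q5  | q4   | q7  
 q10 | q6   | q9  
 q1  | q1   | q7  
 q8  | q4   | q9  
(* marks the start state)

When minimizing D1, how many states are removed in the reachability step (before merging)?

3

BFS from q0 reaches {q0, q1, q2, q4, q6, q7, q8, q9}; the 3 state(s) q3, q5, q10 are never visited.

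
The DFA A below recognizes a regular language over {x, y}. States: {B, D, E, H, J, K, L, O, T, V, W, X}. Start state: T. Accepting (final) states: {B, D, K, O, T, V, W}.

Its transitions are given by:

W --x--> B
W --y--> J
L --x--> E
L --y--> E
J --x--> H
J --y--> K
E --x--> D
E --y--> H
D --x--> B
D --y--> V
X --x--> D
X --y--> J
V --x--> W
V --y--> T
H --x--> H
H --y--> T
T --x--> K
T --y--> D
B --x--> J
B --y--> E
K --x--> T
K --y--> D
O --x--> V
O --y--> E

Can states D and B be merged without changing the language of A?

Reachable states from the start: {B,D,E,H,J,K,T,V,W}. Unreachable: {L,O,X} — drop them.
P0 = {B,D,K,T,V,W} | {E,H,J}.
Refine {B,D,K,T,V,W} on symbol x: members go to different blocks, giving {D,K,T,V,W} and {B}.
Refine {D,K,T,V,W} on symbol x: members go to different blocks, giving {K,T,V} and {D,W}.
Refine {K,T,V} on symbol x: members go to different blocks, giving {K,T} and {V}.
Split {E,H,J} by δ(·,x) → {H,J} and {E}.
Refine {D,W} on symbol y: members go to different blocks, giving {D} and {W}.
Stable partition: {K,T} | {H,J} | {B} | {D} | {V} | {E} | {W} — 7 equivalence classes.
D and B end up in different blocks, so they are distinguishable. For instance, the string 'x' is accepted from only D.

No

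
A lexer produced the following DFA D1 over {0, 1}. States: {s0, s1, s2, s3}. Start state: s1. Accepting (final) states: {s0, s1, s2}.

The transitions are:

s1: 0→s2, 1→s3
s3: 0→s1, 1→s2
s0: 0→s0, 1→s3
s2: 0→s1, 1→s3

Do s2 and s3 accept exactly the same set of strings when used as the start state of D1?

No

Reachable states from the start: {s1,s2,s3}. Unreachable: {s0} — drop them.
Start with accepting vs non-accepting: {s1,s2} | {s3}.
The partition is now stable with 2 blocks: {s1,s2} | {s3}.
s2 and s3 end up in different blocks, so they are distinguishable. For instance, the string 'ε' is accepted from only s2.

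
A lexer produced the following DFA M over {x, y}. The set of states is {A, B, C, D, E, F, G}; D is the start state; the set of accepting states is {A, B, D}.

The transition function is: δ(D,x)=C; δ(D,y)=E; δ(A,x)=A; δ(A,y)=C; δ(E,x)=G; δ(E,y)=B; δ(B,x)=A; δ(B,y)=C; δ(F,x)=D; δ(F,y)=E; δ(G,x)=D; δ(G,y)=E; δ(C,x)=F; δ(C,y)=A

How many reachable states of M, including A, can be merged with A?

P0 = {A,B,D} | {C,E,F,G}.
Split {A,B,D} by δ(·,x) → {A,B} and {D}.
Split {C,E,F,G} by δ(·,x) → {C,E} and {F,G}.
Stable partition: {A,B} | {C,E} | {D} | {F,G} — 4 equivalence classes.
State A belongs to the block {A,B}, which has 2 states.

2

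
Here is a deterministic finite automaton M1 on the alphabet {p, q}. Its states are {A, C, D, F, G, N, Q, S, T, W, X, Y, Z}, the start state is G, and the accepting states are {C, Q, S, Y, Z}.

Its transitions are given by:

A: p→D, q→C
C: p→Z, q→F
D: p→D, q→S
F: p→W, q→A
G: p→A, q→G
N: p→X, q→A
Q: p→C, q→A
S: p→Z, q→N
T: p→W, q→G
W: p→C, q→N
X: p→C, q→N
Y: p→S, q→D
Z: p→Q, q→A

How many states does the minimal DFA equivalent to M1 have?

First remove the unreachable states {T,Y}; 11 states remain.
Initial partition by acceptance: {C,Q,S,Z} | {A,D,F,G,N,W,X}.
Refine {A,D,F,G,N,W,X} on symbol p: members go to different blocks, giving {A,D,F,G,N} and {W,X}.
Split {A,D,F,G,N} by δ(·,p) → {A,D,G} and {F,N}.
Refine {C,Q,S,Z} on symbol q: members go to different blocks, giving {C,S} and {Q,Z}.
On input q, block {A,D,G} splits into {A,D} and {G}.
Split {Q,Z} by δ(·,p) → {Q} and {Z}.
Stable partition: {C,S} | {A,D} | {W,X} | {F,N} | {Q} | {G} | {Z} — 7 equivalence classes.

7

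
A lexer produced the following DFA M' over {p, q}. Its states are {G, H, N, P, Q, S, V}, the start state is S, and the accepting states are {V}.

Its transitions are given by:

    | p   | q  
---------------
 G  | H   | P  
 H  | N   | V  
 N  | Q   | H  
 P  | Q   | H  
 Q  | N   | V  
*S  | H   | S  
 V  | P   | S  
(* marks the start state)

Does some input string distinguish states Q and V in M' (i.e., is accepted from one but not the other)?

States {G} cannot be reached from the start state, so discard them.
Initial partition by acceptance: {V} | {H,N,P,Q,S}.
Refine {H,N,P,Q,S} on symbol q: members go to different blocks, giving {N,P,S} and {H,Q}.
Refine {N,P,S} on symbol q: members go to different blocks, giving {N,P} and {S}.
Stable partition: {V} | {N,P} | {H,Q} | {S} — 4 equivalence classes.
Q and V end up in different blocks, so they are distinguishable. For instance, the string 'ε' is accepted from only V.

Yes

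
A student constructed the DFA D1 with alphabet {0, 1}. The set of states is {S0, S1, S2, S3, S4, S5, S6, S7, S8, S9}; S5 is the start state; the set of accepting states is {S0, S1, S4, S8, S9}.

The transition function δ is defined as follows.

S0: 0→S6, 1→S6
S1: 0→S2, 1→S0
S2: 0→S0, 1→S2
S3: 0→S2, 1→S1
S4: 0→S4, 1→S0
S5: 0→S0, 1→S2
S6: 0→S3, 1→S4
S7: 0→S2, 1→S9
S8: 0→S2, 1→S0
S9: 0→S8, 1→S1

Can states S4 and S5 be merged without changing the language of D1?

Reachable states from the start: {S0,S1,S2,S3,S4,S5,S6}. Unreachable: {S7,S8,S9} — drop them.
Start with accepting vs non-accepting: {S0,S1,S4} | {S2,S3,S5,S6}.
Refine {S0,S1,S4} on symbol 0: members go to different blocks, giving {S0,S1} and {S4}.
On input 1, block {S0,S1} splits into {S0} and {S1}.
On input 0, block {S2,S3,S5,S6} splits into {S2,S5} and {S3,S6}.
Split {S3,S6} by δ(·,0) → {S3} and {S6}.
The partition is now stable with 6 blocks: {S0} | {S2,S5} | {S4} | {S1} | {S3} | {S6}.
S4 and S5 end up in different blocks, so they are distinguishable. For instance, the string 'ε' is accepted from only S4.

No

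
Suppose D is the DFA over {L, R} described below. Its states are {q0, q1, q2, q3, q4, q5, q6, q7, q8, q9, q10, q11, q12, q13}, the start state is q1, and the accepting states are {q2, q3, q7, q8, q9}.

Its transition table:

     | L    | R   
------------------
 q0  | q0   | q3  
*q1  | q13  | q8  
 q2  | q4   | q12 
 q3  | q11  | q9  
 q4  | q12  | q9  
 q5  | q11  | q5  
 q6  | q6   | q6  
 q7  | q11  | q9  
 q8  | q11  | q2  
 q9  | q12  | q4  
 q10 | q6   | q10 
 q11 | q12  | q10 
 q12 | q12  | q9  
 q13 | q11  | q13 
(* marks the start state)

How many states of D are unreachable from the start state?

4

BFS from q1 reaches {q1, q2, q4, q6, q8, q9, q10, q11, q12, q13}; the 4 state(s) q0, q3, q5, q7 are never visited.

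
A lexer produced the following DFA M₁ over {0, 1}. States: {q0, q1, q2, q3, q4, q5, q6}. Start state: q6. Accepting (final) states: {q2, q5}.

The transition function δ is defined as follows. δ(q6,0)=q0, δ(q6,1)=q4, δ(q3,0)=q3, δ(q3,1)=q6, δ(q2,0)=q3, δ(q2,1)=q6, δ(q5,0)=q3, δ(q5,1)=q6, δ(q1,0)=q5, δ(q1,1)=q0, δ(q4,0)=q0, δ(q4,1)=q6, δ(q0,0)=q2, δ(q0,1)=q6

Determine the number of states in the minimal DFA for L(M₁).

First remove the unreachable states {q1,q5}; 5 states remain.
Initial partition by acceptance: {q2} | {q0,q3,q4,q6}.
Split {q0,q3,q4,q6} by δ(·,0) → {q3,q4,q6} and {q0}.
Refine {q3,q4,q6} on symbol 0: members go to different blocks, giving {q4,q6} and {q3}.
Stable partition: {q2} | {q4,q6} | {q0} | {q3} — 4 equivalence classes.

4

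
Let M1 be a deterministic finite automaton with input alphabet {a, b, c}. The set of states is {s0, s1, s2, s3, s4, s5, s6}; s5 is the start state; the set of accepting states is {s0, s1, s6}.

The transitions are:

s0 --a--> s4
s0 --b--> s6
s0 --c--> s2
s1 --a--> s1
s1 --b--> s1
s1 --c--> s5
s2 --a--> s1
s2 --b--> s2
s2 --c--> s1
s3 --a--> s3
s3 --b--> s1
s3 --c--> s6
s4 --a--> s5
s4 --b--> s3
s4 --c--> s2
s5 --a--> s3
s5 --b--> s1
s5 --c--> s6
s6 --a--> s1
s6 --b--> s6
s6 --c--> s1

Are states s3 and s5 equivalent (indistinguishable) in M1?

Reachable states from the start: {s1,s3,s5,s6}. Unreachable: {s0,s2,s4} — drop them.
Initial partition by acceptance: {s1,s6} | {s3,s5}.
Refine {s1,s6} on symbol c: members go to different blocks, giving {s1} and {s6}.
No further refinement is possible. Final partition (3 blocks): {s1} | {s3,s5} | {s6}.
s3 and s5 lie in the same block of the stable partition, so they are equivalent — no string distinguishes them.

Yes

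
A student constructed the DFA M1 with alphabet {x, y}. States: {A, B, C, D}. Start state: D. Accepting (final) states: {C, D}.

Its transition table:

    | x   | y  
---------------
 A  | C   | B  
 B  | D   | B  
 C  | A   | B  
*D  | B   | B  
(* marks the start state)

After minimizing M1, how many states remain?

First remove the unreachable states {A,C}; 2 states remain.
P0 = {D} | {B}.
Stable partition: {D} | {B} — 2 equivalence classes.

2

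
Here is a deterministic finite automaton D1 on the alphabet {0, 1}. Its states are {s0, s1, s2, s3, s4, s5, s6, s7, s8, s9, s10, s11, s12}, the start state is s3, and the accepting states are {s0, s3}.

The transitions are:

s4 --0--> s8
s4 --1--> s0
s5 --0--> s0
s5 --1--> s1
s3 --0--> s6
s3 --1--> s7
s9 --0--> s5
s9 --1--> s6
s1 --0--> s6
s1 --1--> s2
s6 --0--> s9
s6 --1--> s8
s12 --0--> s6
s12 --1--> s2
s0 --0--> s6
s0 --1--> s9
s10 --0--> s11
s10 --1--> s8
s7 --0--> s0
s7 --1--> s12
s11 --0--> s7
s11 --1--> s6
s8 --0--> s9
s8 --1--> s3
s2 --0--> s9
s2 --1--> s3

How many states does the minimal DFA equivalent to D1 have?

7

First remove the unreachable states {s4,s10,s11}; 10 states remain.
Start with accepting vs non-accepting: {s0,s3} | {s1,s2,s5,s6,s7,s8,s9,s12}.
Refine {s1,s2,s5,s6,s7,s8,s9,s12} on symbol 0: members go to different blocks, giving {s1,s2,s6,s8,s9,s12} and {s5,s7}.
Refine {s0,s3} on symbol 1: members go to different blocks, giving {s0} and {s3}.
Split {s1,s2,s6,s8,s9,s12} by δ(·,0) → {s1,s2,s6,s8,s12} and {s9}.
Refine {s1,s2,s6,s8,s12} on symbol 0: members go to different blocks, giving {s2,s6,s8} and {s1,s12}.
Split {s2,s6,s8} by δ(·,1) → {s2,s8} and {s6}.
Stable partition: {s0} | {s2,s8} | {s5,s7} | {s3} | {s9} | {s1,s12} | {s6} — 7 equivalence classes.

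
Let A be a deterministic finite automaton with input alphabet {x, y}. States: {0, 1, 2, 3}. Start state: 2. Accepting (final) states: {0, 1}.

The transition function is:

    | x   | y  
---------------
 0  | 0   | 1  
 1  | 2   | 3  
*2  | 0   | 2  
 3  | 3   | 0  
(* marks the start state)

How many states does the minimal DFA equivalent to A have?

4

Every state is reachable, so we keep all 4.
Start with accepting vs non-accepting: {0,1} | {2,3}.
Split {0,1} by δ(·,x) → {0} and {1}.
Split {2,3} by δ(·,x) → {2} and {3}.
The partition is now stable with 4 blocks: {0} | {2} | {1} | {3}.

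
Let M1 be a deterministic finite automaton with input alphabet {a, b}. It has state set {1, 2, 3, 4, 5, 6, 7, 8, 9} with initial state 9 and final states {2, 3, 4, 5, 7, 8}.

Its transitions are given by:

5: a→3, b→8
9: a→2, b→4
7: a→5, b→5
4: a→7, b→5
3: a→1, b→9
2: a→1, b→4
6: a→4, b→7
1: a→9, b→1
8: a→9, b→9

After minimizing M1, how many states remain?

Reachable states from the start: {1,2,3,4,5,7,8,9}. Unreachable: {6} — drop them.
P0 = {2,3,4,5,7,8} | {1,9}.
Split {2,3,4,5,7,8} by δ(·,a) → {2,3,8} and {4,5,7}.
Refine {2,3,8} on symbol b: members go to different blocks, giving {3,8} and {2}.
Refine {1,9} on symbol a: members go to different blocks, giving {1} and {9}.
Refine {3,8} on symbol a: members go to different blocks, giving {3} and {8}.
Refine {4,5,7} on symbol a: members go to different blocks, giving {4,7} and {5}.
Split {4,7} by δ(·,a) → {4} and {7}.
Stable partition: {3} | {1} | {4} | {2} | {9} | {8} | {5} | {7} — 8 equivalence classes.

8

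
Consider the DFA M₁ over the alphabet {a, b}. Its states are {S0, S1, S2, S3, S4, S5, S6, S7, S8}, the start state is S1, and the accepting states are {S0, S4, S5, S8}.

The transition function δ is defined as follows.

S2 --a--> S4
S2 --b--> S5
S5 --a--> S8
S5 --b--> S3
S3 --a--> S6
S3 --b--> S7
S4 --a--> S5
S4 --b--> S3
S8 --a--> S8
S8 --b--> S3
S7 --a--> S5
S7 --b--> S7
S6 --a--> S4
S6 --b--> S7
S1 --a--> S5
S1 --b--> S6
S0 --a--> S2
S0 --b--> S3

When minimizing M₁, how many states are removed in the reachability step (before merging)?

BFS from S1 reaches {S1, S3, S4, S5, S6, S7, S8}; the 2 state(s) S0, S2 are never visited.

2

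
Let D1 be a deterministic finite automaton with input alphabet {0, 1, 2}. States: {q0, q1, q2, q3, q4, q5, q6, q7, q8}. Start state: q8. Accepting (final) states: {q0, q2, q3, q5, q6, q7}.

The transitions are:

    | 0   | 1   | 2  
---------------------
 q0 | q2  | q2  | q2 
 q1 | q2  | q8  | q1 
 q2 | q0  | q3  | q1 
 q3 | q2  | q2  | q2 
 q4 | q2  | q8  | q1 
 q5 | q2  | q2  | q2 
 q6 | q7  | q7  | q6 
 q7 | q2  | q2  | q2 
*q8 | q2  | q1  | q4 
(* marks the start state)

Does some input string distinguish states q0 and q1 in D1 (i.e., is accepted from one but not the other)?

First remove the unreachable states {q5,q6,q7}; 6 states remain.
P0 = {q0,q2,q3} | {q1,q4,q8}.
On input 2, block {q0,q2,q3} splits into {q0,q3} and {q2}.
No further refinement is possible. Final partition (3 blocks): {q0,q3} | {q1,q4,q8} | {q2}.
q0 and q1 end up in different blocks, so they are distinguishable. For instance, the string 'ε' is accepted from only q0.

Yes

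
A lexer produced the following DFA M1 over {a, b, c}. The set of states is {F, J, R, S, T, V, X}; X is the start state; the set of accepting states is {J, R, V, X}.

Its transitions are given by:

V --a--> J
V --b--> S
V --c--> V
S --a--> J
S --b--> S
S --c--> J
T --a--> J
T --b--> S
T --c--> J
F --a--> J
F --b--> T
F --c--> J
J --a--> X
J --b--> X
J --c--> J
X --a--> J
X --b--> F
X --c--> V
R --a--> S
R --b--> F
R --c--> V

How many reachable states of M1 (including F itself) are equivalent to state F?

States {R} cannot be reached from the start state, so discard them.
Initial partition by acceptance: {J,V,X} | {F,S,T}.
Split {J,V,X} by δ(·,b) → {V,X} and {J}.
Stable partition: {V,X} | {F,S,T} | {J} — 3 equivalence classes.
State F belongs to the block {F,S,T}, which has 3 states.

3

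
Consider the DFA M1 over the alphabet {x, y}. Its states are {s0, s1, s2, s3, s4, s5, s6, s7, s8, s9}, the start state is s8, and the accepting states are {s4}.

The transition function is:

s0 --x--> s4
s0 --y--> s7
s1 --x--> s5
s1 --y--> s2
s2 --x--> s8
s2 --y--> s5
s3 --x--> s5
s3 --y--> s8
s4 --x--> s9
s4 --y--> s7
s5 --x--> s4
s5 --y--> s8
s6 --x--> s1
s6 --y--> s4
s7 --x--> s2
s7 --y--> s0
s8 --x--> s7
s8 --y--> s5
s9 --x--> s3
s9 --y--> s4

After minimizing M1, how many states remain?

5

States {s1,s6} cannot be reached from the start state, so discard them.
P0 = {s4} | {s0,s2,s3,s5,s7,s8,s9}.
On input x, block {s0,s2,s3,s5,s7,s8,s9} splits into {s2,s3,s7,s8,s9} and {s0,s5}.
On input x, block {s2,s3,s7,s8,s9} splits into {s2,s7,s8,s9} and {s3}.
Split {s2,s7,s8,s9} by δ(·,x) → {s2,s7,s8} and {s9}.
No further refinement is possible. Final partition (5 blocks): {s4} | {s2,s7,s8} | {s0,s5} | {s3} | {s9}.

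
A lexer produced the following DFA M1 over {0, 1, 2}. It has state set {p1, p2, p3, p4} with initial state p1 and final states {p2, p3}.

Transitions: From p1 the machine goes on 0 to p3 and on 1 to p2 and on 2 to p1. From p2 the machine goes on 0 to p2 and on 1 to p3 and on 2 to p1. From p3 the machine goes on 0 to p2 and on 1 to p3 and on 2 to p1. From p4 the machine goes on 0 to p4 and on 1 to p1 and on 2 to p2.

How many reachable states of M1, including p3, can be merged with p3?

2

Reachable states from the start: {p1,p2,p3}. Unreachable: {p4} — drop them.
P0 = {p2,p3} | {p1}.
No further refinement is possible. Final partition (2 blocks): {p2,p3} | {p1}.
State p3 belongs to the block {p2,p3}, which has 2 states.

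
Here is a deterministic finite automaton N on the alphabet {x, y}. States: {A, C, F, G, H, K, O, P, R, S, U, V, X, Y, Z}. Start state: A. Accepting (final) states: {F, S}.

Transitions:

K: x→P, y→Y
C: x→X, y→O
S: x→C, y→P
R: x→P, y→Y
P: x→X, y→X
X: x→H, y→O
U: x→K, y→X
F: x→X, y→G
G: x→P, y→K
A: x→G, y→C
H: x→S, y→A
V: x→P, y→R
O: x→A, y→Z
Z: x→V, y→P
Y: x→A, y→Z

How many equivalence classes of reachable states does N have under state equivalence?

10

Reachable states from the start: {A,C,G,H,K,O,P,R,S,V,X,Y,Z}. Unreachable: {F,U} — drop them.
P0 = {S} | {A,C,G,H,K,O,P,R,V,X,Y,Z}.
Refine {A,C,G,H,K,O,P,R,V,X,Y,Z} on symbol x: members go to different blocks, giving {A,C,G,K,O,P,R,V,X,Y,Z} and {H}.
On input x, block {A,C,G,K,O,P,R,V,X,Y,Z} splits into {A,C,G,K,O,P,R,V,Y,Z} and {X}.
On input x, block {A,C,G,K,O,P,R,V,Y,Z} splits into {A,G,K,O,R,V,Y,Z} and {C,P}.
Split {A,G,K,O,R,V,Y,Z} by δ(·,x) → {G,K,R,V} and {A,O,Y,Z}.
Split {G,K,R,V} by δ(·,y) → {G,V} and {K,R}.
On input y, block {C,P} splits into {P} and {C}.
Split {A,O,Y,Z} by δ(·,x) → {A,Z} and {O,Y}.
Split {A,Z} by δ(·,y) → {Z} and {A}.
The partition is now stable with 10 blocks: {S} | {G,V} | {H} | {X} | {P} | {Z} | {K,R} | {C} | {O,Y} | {A}.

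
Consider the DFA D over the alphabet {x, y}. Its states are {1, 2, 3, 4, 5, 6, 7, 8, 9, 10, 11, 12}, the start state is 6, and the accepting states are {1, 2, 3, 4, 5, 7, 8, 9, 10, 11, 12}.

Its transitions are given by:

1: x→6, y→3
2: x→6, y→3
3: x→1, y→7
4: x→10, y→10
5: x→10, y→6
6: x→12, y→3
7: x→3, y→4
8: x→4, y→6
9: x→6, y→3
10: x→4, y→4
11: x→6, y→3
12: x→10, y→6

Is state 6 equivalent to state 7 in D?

No

First remove the unreachable states {2,5,8,9,11}; 7 states remain.
Start with accepting vs non-accepting: {1,3,4,7,10,12} | {6}.
Refine {1,3,4,7,10,12} on symbol x: members go to different blocks, giving {3,4,7,10,12} and {1}.
On input x, block {3,4,7,10,12} splits into {4,7,10,12} and {3}.
Refine {4,7,10,12} on symbol x: members go to different blocks, giving {4,10,12} and {7}.
On input y, block {4,10,12} splits into {4,10} and {12}.
No further refinement is possible. Final partition (6 blocks): {4,10} | {6} | {1} | {3} | {7} | {12}.
6 and 7 end up in different blocks, so they are distinguishable. For instance, the string 'ε' is accepted from only 7.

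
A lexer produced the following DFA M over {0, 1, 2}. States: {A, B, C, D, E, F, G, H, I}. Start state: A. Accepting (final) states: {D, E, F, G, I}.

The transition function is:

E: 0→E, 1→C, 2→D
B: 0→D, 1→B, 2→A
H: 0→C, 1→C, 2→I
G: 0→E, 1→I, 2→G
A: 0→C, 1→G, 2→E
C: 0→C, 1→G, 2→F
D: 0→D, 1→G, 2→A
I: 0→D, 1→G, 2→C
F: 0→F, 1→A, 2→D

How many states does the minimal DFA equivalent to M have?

First remove the unreachable states {B,H}; 7 states remain.
Start with accepting vs non-accepting: {D,E,F,G,I} | {A,C}.
On input 1, block {D,E,F,G,I} splits into {D,G,I} and {E,F}.
Refine {D,G,I} on symbol 0: members go to different blocks, giving {D,I} and {G}.
No further refinement is possible. Final partition (4 blocks): {D,I} | {A,C} | {E,F} | {G}.

4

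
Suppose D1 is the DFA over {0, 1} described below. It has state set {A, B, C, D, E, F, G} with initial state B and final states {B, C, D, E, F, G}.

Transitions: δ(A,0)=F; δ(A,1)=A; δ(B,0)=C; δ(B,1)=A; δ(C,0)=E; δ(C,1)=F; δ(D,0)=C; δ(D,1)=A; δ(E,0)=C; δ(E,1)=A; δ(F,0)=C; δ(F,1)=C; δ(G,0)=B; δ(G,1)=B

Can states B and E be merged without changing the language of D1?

Yes

Reachable states from the start: {A,B,C,E,F}. Unreachable: {D,G} — drop them.
Start with accepting vs non-accepting: {B,C,E,F} | {A}.
Split {B,C,E,F} by δ(·,1) → {B,E} and {C,F}.
On input 0, block {C,F} splits into {C} and {F}.
No further refinement is possible. Final partition (4 blocks): {B,E} | {A} | {C} | {F}.
B and E lie in the same block of the stable partition, so they are equivalent — no string distinguishes them.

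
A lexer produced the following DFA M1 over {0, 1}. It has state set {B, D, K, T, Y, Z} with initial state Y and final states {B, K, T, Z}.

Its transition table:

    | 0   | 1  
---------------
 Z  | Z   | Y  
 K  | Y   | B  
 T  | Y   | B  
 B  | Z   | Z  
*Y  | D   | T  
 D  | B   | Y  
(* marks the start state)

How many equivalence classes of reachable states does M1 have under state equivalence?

5

First remove the unreachable states {K}; 5 states remain.
Initial partition by acceptance: {B,T,Z} | {D,Y}.
Refine {B,T,Z} on symbol 0: members go to different blocks, giving {B,Z} and {T}.
On input 1, block {B,Z} splits into {B} and {Z}.
Refine {D,Y} on symbol 0: members go to different blocks, giving {Y} and {D}.
The partition is now stable with 5 blocks: {B} | {Y} | {T} | {Z} | {D}.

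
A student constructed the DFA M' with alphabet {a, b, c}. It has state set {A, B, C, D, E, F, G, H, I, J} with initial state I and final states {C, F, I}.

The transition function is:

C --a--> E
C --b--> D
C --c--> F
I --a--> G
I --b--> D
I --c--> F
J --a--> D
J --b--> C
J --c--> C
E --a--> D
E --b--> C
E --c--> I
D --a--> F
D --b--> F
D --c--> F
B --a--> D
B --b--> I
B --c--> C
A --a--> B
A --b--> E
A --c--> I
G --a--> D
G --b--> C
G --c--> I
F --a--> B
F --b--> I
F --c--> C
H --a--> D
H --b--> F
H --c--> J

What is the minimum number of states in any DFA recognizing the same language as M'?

States {A,H,J} cannot be reached from the start state, so discard them.
Start with accepting vs non-accepting: {C,F,I} | {B,D,E,G}.
Split {C,F,I} by δ(·,b) → {C,I} and {F}.
Split {B,D,E,G} by δ(·,a) → {B,E,G} and {D}.
Stable partition: {C,I} | {B,E,G} | {F} | {D} — 4 equivalence classes.

4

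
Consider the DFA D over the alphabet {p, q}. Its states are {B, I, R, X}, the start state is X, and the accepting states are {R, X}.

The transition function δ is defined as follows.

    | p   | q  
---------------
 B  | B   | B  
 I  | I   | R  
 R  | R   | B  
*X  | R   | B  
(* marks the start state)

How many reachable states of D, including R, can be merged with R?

First remove the unreachable states {I}; 3 states remain.
Start with accepting vs non-accepting: {R,X} | {B}.
Stable partition: {R,X} | {B} — 2 equivalence classes.
State R belongs to the block {R,X}, which has 2 states.

2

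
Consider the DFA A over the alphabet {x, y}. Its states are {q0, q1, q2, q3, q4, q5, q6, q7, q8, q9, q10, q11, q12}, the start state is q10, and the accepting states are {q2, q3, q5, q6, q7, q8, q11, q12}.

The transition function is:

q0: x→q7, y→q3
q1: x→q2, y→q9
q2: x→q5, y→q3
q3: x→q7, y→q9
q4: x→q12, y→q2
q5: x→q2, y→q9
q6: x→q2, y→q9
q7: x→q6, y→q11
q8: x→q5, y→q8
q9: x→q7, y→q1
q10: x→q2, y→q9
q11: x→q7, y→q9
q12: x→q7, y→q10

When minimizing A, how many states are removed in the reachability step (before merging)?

No path from q10 leads to q0, q4, q8, q12; the other 9 states are all reachable.

4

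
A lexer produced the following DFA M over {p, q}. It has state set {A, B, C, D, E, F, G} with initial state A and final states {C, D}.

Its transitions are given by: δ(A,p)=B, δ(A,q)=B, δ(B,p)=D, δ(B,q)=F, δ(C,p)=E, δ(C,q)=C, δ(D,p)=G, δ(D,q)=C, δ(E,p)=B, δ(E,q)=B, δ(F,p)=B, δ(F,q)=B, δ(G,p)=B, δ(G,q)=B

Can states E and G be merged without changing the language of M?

Yes

All states are reachable from the start state.
P0 = {C,D} | {A,B,E,F,G}.
Split {A,B,E,F,G} by δ(·,p) → {A,E,F,G} and {B}.
The partition is now stable with 3 blocks: {C,D} | {A,E,F,G} | {B}.
E and G lie in the same block of the stable partition, so they are equivalent — no string distinguishes them.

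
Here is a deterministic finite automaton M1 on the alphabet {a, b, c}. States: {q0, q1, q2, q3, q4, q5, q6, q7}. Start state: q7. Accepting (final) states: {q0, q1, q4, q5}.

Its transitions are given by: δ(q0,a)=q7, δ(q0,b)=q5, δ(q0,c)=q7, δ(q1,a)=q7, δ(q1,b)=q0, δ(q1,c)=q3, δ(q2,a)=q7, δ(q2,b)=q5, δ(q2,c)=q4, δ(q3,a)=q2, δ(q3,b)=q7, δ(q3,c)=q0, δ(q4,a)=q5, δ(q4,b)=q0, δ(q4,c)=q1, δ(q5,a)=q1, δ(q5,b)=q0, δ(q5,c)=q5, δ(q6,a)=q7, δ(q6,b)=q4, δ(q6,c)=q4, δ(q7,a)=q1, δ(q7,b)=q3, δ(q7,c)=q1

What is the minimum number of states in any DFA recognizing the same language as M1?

First remove the unreachable states {q6}; 7 states remain.
Initial partition by acceptance: {q0,q1,q4,q5} | {q2,q3,q7}.
Refine {q0,q1,q4,q5} on symbol a: members go to different blocks, giving {q0,q1} and {q4,q5}.
Split {q0,q1} by δ(·,b) → {q0} and {q1}.
Split {q2,q3,q7} by δ(·,a) → {q2,q3} and {q7}.
Split {q2,q3} by δ(·,a) → {q2} and {q3}.
On input a, block {q4,q5} splits into {q4} and {q5}.
No further refinement is possible. Final partition (7 blocks): {q0} | {q2} | {q4} | {q1} | {q7} | {q3} | {q5}.

7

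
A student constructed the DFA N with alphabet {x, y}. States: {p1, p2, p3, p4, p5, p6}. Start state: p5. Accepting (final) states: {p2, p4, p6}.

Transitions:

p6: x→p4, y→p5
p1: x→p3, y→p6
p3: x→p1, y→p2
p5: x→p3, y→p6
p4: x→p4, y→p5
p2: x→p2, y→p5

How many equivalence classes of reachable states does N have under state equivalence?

2

All states are reachable from the start state.
Start with accepting vs non-accepting: {p2,p4,p6} | {p1,p3,p5}.
No further refinement is possible. Final partition (2 blocks): {p2,p4,p6} | {p1,p3,p5}.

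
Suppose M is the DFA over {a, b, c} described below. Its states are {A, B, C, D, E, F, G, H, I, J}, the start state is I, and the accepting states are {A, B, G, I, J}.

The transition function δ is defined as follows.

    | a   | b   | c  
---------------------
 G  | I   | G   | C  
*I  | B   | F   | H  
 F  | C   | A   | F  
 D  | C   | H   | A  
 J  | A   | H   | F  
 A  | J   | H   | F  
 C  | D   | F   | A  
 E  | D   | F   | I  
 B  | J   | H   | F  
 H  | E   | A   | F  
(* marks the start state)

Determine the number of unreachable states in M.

No path from I leads to G; the other 9 states are all reachable.

1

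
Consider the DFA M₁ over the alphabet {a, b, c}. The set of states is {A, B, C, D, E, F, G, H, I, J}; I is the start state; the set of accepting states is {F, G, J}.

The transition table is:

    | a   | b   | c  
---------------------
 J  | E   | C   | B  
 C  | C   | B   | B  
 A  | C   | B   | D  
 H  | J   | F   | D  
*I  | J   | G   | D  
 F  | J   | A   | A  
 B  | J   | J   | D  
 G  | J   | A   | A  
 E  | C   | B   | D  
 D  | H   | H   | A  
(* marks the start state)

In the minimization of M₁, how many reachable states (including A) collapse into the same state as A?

2

P0 = {F,G,J} | {A,B,C,D,E,H,I}.
On input a, block {F,G,J} splits into {F,G} and {J}.
Refine {A,B,C,D,E,H,I} on symbol a: members go to different blocks, giving {A,C,D,E} and {B,H,I}.
On input a, block {A,C,D,E} splits into {A,C,E} and {D}.
Refine {A,C,E} on symbol c: members go to different blocks, giving {A,E} and {C}.
Split {B,H,I} by δ(·,b) → {H,I} and {B}.
The partition is now stable with 7 blocks: {F,G} | {A,E} | {J} | {H,I} | {D} | {C} | {B}.
State A belongs to the block {A,E}, which has 2 states.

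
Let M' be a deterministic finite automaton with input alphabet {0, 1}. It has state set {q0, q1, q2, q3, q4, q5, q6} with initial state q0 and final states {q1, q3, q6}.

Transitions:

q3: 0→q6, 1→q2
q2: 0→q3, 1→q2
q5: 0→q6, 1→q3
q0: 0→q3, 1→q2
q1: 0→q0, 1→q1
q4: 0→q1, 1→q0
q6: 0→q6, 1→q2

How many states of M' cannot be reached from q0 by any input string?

BFS from q0 reaches {q0, q2, q3, q6}; the 3 state(s) q1, q4, q5 are never visited.

3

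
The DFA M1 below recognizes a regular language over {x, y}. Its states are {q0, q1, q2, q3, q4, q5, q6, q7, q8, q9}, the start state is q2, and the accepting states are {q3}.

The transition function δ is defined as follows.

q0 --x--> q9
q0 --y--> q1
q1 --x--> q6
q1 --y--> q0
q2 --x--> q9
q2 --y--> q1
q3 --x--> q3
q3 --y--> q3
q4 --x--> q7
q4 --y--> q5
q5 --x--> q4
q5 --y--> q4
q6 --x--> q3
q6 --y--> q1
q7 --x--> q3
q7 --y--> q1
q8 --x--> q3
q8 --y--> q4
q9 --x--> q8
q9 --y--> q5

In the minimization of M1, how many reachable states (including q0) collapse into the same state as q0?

Every state is reachable, so we keep all 10.
P0 = {q3} | {q0,q1,q2,q4,q5,q6,q7,q8,q9}.
Split {q0,q1,q2,q4,q5,q6,q7,q8,q9} by δ(·,x) → {q0,q1,q2,q4,q5,q9} and {q6,q7,q8}.
Split {q0,q1,q2,q4,q5,q9} by δ(·,x) → {q0,q2,q5} and {q1,q4,q9}.
The partition is now stable with 4 blocks: {q3} | {q0,q2,q5} | {q6,q7,q8} | {q1,q4,q9}.
State q0 belongs to the block {q0,q2,q5}, which has 3 states.

3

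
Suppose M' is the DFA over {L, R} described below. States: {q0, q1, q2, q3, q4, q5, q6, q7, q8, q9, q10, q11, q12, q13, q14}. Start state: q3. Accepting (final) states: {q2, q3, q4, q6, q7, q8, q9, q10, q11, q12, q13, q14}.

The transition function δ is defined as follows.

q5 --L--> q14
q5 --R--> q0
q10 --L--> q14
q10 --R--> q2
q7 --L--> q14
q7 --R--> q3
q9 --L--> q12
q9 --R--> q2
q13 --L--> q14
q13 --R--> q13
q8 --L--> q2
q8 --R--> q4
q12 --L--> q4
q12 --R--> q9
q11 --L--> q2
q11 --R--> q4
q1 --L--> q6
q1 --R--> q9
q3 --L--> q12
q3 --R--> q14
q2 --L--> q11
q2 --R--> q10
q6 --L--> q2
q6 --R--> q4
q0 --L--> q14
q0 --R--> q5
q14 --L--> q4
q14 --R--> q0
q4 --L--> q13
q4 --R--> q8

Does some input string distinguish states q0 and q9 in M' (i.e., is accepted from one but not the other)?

Reachable states from the start: {q0,q2,q3,q4,q5,q8,q9,q10,q11,q12,q13,q14}. Unreachable: {q1,q6,q7} — drop them.
Initial partition by acceptance: {q2,q3,q4,q8,q9,q10,q11,q12,q13,q14} | {q0,q5}.
Refine {q2,q3,q4,q8,q9,q10,q11,q12,q13,q14} on symbol R: members go to different blocks, giving {q2,q3,q4,q8,q9,q10,q11,q12,q13} and {q14}.
On input L, block {q2,q3,q4,q8,q9,q10,q11,q12,q13} splits into {q2,q3,q4,q8,q9,q11,q12} and {q10,q13}.
Split {q2,q3,q4,q8,q9,q11,q12} by δ(·,L) → {q2,q3,q8,q9,q11,q12} and {q4}.
Refine {q2,q3,q8,q9,q11,q12} on symbol L: members go to different blocks, giving {q2,q3,q8,q9,q11} and {q12}.
Refine {q2,q3,q8,q9,q11} on symbol L: members go to different blocks, giving {q2,q8,q11} and {q3,q9}.
Split {q2,q8,q11} by δ(·,R) → {q8,q11} and {q2}.
On input R, block {q10,q13} splits into {q10} and {q13}.
Refine {q3,q9} on symbol R: members go to different blocks, giving {q3} and {q9}.
Stable partition: {q8,q11} | {q0,q5} | {q14} | {q10} | {q4} | {q12} | {q3} | {q2} | {q13} | {q9} — 10 equivalence classes.
q0 and q9 end up in different blocks, so they are distinguishable. For instance, the string 'ε' is accepted from only q9.

Yes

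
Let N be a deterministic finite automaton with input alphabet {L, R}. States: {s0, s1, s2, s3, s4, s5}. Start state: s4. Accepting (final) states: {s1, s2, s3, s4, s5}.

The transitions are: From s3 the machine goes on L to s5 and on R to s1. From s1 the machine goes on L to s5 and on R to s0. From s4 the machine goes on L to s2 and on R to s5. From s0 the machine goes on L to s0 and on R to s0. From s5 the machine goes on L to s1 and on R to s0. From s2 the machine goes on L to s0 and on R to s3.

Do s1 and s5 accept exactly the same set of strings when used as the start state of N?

Yes

All states are reachable from the start state.
Initial partition by acceptance: {s1,s2,s3,s4,s5} | {s0}.
Split {s1,s2,s3,s4,s5} by δ(·,L) → {s1,s3,s4,s5} and {s2}.
On input L, block {s1,s3,s4,s5} splits into {s1,s3,s5} and {s4}.
Refine {s1,s3,s5} on symbol R: members go to different blocks, giving {s1,s5} and {s3}.
No further refinement is possible. Final partition (5 blocks): {s1,s5} | {s0} | {s2} | {s4} | {s3}.
s1 and s5 lie in the same block of the stable partition, so they are equivalent — no string distinguishes them.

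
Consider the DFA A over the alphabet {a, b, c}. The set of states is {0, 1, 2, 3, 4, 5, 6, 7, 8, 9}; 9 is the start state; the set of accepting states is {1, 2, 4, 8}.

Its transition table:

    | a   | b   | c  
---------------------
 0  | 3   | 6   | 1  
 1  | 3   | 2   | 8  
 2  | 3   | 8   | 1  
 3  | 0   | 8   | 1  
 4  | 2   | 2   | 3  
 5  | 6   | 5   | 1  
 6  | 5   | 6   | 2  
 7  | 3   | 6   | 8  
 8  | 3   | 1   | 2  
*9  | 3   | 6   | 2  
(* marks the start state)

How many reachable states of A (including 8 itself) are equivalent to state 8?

3

States {4,7} cannot be reached from the start state, so discard them.
Initial partition by acceptance: {1,2,8} | {0,3,5,6,9}.
Refine {0,3,5,6,9} on symbol b: members go to different blocks, giving {0,5,6,9} and {3}.
Split {0,5,6,9} by δ(·,a) → {0,9} and {5,6}.
No further refinement is possible. Final partition (4 blocks): {1,2,8} | {0,9} | {3} | {5,6}.
State 8 belongs to the block {1,2,8}, which has 3 states.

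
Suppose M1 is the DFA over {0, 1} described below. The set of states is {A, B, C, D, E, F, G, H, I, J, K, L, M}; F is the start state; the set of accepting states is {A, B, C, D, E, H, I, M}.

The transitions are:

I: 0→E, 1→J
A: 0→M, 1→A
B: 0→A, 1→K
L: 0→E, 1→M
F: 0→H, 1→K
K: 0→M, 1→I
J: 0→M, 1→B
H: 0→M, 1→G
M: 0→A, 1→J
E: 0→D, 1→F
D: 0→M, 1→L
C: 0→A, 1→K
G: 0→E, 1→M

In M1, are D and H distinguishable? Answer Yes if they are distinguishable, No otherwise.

No

First remove the unreachable states {C}; 12 states remain.
Initial partition by acceptance: {A,B,D,E,H,I,M} | {F,G,J,K,L}.
Refine {A,B,D,E,H,I,M} on symbol 1: members go to different blocks, giving {B,D,E,H,I,M} and {A}.
Refine {B,D,E,H,I,M} on symbol 0: members go to different blocks, giving {D,E,H,I} and {B,M}.
On input 0, block {D,E,H,I} splits into {D,H} and {E,I}.
On input 0, block {F,G,J,K,L} splits into {G,L} and {J,K} and {F}.
Refine {E,I} on symbol 0: members go to different blocks, giving {E} and {I}.
Split {J,K} by δ(·,1) → {J} and {K}.
Split {B,M} by δ(·,1) → {B} and {M}.
The partition is now stable with 10 blocks: {D,H} | {G,L} | {A} | {B} | {E} | {J} | {F} | {I} | {K} | {M}.
D and H lie in the same block of the stable partition, so they are equivalent — no string distinguishes them.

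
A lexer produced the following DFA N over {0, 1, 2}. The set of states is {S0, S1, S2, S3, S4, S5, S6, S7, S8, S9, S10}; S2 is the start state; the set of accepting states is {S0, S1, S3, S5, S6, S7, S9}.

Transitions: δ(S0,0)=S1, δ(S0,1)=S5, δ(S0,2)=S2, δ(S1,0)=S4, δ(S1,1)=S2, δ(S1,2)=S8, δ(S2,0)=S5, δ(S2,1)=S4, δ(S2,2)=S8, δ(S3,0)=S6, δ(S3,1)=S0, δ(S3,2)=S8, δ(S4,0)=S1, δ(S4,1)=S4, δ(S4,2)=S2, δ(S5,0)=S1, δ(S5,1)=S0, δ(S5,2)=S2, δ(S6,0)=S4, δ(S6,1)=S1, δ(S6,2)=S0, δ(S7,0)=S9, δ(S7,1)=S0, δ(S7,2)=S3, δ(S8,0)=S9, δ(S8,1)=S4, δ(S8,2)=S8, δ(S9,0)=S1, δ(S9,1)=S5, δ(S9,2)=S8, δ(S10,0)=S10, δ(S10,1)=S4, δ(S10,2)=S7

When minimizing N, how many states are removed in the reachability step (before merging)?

4

Starting at S2 and following transitions, the reachable set is {S0, S1, S2, S4, S5, S8, S9}. That leaves S3, S6, S7, S10 unreachable — 4 in total.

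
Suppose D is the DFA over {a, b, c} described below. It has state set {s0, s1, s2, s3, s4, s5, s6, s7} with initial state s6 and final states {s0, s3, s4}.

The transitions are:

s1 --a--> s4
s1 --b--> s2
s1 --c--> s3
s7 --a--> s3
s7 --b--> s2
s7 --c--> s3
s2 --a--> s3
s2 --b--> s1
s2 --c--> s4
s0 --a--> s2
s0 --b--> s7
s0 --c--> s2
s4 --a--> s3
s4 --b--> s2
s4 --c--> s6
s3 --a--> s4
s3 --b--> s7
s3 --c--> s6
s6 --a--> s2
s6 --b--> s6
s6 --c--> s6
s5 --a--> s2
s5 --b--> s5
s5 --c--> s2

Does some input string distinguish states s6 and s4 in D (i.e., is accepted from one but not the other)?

Yes

First remove the unreachable states {s0,s5}; 6 states remain.
P0 = {s3,s4} | {s1,s2,s6,s7}.
Refine {s1,s2,s6,s7} on symbol a: members go to different blocks, giving {s1,s2,s7} and {s6}.
Stable partition: {s3,s4} | {s1,s2,s7} | {s6} — 3 equivalence classes.
s6 and s4 end up in different blocks, so they are distinguishable. For instance, the string 'ε' is accepted from only s4.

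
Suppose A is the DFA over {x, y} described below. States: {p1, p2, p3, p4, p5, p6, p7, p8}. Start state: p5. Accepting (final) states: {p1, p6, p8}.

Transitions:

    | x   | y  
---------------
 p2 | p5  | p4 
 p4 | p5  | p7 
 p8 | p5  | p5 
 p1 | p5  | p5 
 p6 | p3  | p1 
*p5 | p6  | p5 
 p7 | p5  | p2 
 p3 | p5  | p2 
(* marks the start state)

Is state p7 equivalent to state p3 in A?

Yes

Reachable states from the start: {p1,p2,p3,p4,p5,p6,p7}. Unreachable: {p8} — drop them.
Start with accepting vs non-accepting: {p1,p6} | {p2,p3,p4,p5,p7}.
Refine {p1,p6} on symbol y: members go to different blocks, giving {p1} and {p6}.
Split {p2,p3,p4,p5,p7} by δ(·,x) → {p2,p3,p4,p7} and {p5}.
Stable partition: {p1} | {p2,p3,p4,p7} | {p6} | {p5} — 4 equivalence classes.
p7 and p3 lie in the same block of the stable partition, so they are equivalent — no string distinguishes them.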